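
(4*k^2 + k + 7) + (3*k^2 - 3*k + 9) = 7*k^2 - 2*k + 16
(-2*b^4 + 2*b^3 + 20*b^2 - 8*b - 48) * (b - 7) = -2*b^5 + 16*b^4 + 6*b^3 - 148*b^2 + 8*b + 336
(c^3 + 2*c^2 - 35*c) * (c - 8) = c^4 - 6*c^3 - 51*c^2 + 280*c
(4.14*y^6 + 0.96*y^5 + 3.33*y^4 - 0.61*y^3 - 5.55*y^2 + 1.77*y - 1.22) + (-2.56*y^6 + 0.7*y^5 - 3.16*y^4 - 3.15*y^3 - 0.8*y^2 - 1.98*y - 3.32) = 1.58*y^6 + 1.66*y^5 + 0.17*y^4 - 3.76*y^3 - 6.35*y^2 - 0.21*y - 4.54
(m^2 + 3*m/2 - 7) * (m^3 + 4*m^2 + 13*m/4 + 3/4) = m^5 + 11*m^4/2 + 9*m^3/4 - 179*m^2/8 - 173*m/8 - 21/4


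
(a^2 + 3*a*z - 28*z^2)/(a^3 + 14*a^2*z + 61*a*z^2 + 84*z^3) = (a - 4*z)/(a^2 + 7*a*z + 12*z^2)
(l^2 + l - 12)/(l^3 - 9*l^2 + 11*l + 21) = (l + 4)/(l^2 - 6*l - 7)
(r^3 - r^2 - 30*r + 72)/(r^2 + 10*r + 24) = (r^2 - 7*r + 12)/(r + 4)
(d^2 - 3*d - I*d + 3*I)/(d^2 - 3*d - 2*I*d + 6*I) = (d - I)/(d - 2*I)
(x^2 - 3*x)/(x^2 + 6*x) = (x - 3)/(x + 6)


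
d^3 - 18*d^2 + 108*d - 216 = (d - 6)^3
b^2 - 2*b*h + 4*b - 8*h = (b + 4)*(b - 2*h)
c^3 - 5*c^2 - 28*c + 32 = (c - 8)*(c - 1)*(c + 4)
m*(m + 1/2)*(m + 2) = m^3 + 5*m^2/2 + m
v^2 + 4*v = v*(v + 4)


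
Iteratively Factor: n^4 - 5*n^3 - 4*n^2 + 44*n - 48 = (n + 3)*(n^3 - 8*n^2 + 20*n - 16) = (n - 2)*(n + 3)*(n^2 - 6*n + 8) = (n - 2)^2*(n + 3)*(n - 4)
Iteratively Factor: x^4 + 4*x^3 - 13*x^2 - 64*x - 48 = (x - 4)*(x^3 + 8*x^2 + 19*x + 12) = (x - 4)*(x + 4)*(x^2 + 4*x + 3) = (x - 4)*(x + 3)*(x + 4)*(x + 1)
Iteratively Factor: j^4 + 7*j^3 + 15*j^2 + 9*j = (j)*(j^3 + 7*j^2 + 15*j + 9) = j*(j + 3)*(j^2 + 4*j + 3) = j*(j + 3)^2*(j + 1)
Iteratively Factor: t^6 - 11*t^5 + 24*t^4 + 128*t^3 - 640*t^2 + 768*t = (t - 3)*(t^5 - 8*t^4 + 128*t^2 - 256*t) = (t - 4)*(t - 3)*(t^4 - 4*t^3 - 16*t^2 + 64*t) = t*(t - 4)*(t - 3)*(t^3 - 4*t^2 - 16*t + 64) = t*(t - 4)^2*(t - 3)*(t^2 - 16) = t*(t - 4)^2*(t - 3)*(t + 4)*(t - 4)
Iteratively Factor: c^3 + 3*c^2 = (c)*(c^2 + 3*c) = c^2*(c + 3)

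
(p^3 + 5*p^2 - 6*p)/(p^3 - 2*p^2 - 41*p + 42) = p/(p - 7)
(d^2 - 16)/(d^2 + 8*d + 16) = (d - 4)/(d + 4)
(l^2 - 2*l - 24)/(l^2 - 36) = (l + 4)/(l + 6)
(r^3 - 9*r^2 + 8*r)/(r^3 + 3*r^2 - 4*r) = (r - 8)/(r + 4)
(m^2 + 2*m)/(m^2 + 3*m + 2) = m/(m + 1)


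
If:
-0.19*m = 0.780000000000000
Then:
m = -4.11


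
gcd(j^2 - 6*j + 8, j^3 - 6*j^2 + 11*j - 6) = j - 2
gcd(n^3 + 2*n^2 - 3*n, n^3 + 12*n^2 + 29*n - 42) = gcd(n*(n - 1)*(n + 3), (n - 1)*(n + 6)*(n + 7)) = n - 1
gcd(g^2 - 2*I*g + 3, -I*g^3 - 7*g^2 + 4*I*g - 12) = g + I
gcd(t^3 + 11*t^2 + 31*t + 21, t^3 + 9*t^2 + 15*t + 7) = t^2 + 8*t + 7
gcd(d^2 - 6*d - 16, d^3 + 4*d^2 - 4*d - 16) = d + 2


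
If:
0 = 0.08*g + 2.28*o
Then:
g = -28.5*o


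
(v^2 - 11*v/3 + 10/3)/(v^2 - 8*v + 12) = (v - 5/3)/(v - 6)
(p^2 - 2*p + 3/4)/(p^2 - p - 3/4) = (2*p - 1)/(2*p + 1)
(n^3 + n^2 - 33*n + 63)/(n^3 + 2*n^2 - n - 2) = (n^3 + n^2 - 33*n + 63)/(n^3 + 2*n^2 - n - 2)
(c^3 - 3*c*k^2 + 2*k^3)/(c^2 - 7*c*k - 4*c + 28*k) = (c^3 - 3*c*k^2 + 2*k^3)/(c^2 - 7*c*k - 4*c + 28*k)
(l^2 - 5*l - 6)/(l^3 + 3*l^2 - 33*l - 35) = (l - 6)/(l^2 + 2*l - 35)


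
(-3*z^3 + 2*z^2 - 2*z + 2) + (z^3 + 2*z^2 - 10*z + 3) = -2*z^3 + 4*z^2 - 12*z + 5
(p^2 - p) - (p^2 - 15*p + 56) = 14*p - 56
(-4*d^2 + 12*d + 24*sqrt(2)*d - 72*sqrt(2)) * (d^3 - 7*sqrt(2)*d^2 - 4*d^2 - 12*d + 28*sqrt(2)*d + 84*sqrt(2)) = -4*d^5 + 28*d^4 + 52*sqrt(2)*d^4 - 364*sqrt(2)*d^3 - 336*d^3 + 2208*d^2 + 1872*sqrt(2)*d - 12096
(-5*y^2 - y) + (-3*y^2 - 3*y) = -8*y^2 - 4*y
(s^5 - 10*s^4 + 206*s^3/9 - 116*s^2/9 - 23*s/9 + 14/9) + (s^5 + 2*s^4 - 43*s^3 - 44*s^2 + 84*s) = 2*s^5 - 8*s^4 - 181*s^3/9 - 512*s^2/9 + 733*s/9 + 14/9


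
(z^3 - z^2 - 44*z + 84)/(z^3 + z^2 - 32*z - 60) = (z^2 + 5*z - 14)/(z^2 + 7*z + 10)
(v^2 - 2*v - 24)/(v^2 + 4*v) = (v - 6)/v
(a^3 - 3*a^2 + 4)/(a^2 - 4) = (a^2 - a - 2)/(a + 2)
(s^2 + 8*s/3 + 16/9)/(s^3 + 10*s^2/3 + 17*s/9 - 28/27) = 3*(3*s + 4)/(9*s^2 + 18*s - 7)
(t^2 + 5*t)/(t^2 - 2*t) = (t + 5)/(t - 2)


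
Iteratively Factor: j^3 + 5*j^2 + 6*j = (j + 3)*(j^2 + 2*j) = (j + 2)*(j + 3)*(j)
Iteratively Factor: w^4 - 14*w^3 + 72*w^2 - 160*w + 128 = (w - 2)*(w^3 - 12*w^2 + 48*w - 64) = (w - 4)*(w - 2)*(w^2 - 8*w + 16) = (w - 4)^2*(w - 2)*(w - 4)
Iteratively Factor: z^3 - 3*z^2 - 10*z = (z - 5)*(z^2 + 2*z) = (z - 5)*(z + 2)*(z)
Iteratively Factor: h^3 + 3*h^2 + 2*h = (h + 1)*(h^2 + 2*h) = (h + 1)*(h + 2)*(h)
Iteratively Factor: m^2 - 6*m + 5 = (m - 5)*(m - 1)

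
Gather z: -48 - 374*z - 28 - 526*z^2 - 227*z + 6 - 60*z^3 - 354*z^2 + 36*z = -60*z^3 - 880*z^2 - 565*z - 70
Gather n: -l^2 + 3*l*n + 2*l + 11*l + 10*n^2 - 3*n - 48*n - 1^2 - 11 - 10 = -l^2 + 13*l + 10*n^2 + n*(3*l - 51) - 22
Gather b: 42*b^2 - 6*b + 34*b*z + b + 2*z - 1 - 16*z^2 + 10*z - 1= 42*b^2 + b*(34*z - 5) - 16*z^2 + 12*z - 2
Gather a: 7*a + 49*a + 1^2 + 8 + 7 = 56*a + 16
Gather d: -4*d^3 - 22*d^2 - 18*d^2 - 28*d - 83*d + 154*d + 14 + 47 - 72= -4*d^3 - 40*d^2 + 43*d - 11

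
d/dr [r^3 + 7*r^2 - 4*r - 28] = 3*r^2 + 14*r - 4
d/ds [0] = 0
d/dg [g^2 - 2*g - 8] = 2*g - 2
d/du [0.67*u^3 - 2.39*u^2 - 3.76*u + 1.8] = 2.01*u^2 - 4.78*u - 3.76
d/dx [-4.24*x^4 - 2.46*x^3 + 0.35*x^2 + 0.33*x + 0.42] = -16.96*x^3 - 7.38*x^2 + 0.7*x + 0.33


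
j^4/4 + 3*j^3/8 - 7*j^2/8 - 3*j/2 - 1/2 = (j/4 + 1/4)*(j - 2)*(j + 1/2)*(j + 2)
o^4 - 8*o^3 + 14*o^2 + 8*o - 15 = (o - 5)*(o - 3)*(o - 1)*(o + 1)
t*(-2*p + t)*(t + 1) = -2*p*t^2 - 2*p*t + t^3 + t^2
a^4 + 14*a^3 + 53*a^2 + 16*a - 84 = (a - 1)*(a + 2)*(a + 6)*(a + 7)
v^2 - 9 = (v - 3)*(v + 3)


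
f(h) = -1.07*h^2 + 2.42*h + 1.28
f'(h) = 2.42 - 2.14*h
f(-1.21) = -3.21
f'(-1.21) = 5.01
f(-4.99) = -37.44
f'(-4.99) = 13.10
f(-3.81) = -23.47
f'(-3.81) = 10.57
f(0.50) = 2.22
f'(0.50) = 1.35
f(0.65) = 2.40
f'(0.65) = 1.03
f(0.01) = 1.30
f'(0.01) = 2.40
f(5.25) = -15.51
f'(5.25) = -8.82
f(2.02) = 1.80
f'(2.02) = -1.90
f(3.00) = -1.09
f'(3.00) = -4.00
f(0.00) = 1.28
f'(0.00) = 2.42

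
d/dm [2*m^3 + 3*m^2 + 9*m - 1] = 6*m^2 + 6*m + 9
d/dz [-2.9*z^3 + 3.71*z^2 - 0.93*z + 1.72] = -8.7*z^2 + 7.42*z - 0.93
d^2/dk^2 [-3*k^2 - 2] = -6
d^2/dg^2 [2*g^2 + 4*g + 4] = 4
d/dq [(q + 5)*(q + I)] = 2*q + 5 + I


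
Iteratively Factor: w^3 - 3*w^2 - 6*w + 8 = (w - 1)*(w^2 - 2*w - 8) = (w - 4)*(w - 1)*(w + 2)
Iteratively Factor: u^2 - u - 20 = (u + 4)*(u - 5)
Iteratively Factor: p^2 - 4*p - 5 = (p - 5)*(p + 1)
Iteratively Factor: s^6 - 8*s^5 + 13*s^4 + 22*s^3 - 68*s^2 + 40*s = (s - 2)*(s^5 - 6*s^4 + s^3 + 24*s^2 - 20*s) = s*(s - 2)*(s^4 - 6*s^3 + s^2 + 24*s - 20) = s*(s - 2)^2*(s^3 - 4*s^2 - 7*s + 10) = s*(s - 5)*(s - 2)^2*(s^2 + s - 2) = s*(s - 5)*(s - 2)^2*(s + 2)*(s - 1)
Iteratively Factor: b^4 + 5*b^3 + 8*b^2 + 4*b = (b)*(b^3 + 5*b^2 + 8*b + 4) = b*(b + 2)*(b^2 + 3*b + 2) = b*(b + 1)*(b + 2)*(b + 2)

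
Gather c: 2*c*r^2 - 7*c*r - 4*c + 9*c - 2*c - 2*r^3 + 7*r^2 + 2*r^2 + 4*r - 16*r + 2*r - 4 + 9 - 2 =c*(2*r^2 - 7*r + 3) - 2*r^3 + 9*r^2 - 10*r + 3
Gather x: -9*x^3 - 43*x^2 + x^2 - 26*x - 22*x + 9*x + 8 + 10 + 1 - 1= -9*x^3 - 42*x^2 - 39*x + 18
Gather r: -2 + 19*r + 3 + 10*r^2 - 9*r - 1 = 10*r^2 + 10*r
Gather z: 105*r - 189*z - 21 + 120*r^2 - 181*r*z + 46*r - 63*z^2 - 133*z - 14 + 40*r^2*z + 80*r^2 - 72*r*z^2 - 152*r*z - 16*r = 200*r^2 + 135*r + z^2*(-72*r - 63) + z*(40*r^2 - 333*r - 322) - 35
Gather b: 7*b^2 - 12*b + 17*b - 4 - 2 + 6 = 7*b^2 + 5*b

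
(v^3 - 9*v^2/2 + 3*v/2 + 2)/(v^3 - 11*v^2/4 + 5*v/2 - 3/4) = 2*(2*v^2 - 7*v - 4)/(4*v^2 - 7*v + 3)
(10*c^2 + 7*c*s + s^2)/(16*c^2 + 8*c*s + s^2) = (10*c^2 + 7*c*s + s^2)/(16*c^2 + 8*c*s + s^2)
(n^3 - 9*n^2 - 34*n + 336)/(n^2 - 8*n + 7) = (n^2 - 2*n - 48)/(n - 1)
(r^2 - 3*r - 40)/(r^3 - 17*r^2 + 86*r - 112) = (r + 5)/(r^2 - 9*r + 14)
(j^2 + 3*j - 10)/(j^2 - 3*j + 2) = (j + 5)/(j - 1)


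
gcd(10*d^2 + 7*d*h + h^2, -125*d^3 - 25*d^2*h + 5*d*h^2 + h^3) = 5*d + h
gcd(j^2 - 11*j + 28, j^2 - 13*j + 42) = j - 7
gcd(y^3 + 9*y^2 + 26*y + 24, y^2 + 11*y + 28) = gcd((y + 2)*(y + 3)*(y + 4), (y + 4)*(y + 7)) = y + 4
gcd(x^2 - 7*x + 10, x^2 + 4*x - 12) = x - 2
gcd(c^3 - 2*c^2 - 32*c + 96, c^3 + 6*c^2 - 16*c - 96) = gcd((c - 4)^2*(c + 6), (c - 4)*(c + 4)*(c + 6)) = c^2 + 2*c - 24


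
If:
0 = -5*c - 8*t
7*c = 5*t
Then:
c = 0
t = 0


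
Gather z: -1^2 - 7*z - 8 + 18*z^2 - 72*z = 18*z^2 - 79*z - 9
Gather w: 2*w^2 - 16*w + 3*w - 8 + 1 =2*w^2 - 13*w - 7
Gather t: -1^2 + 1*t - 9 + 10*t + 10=11*t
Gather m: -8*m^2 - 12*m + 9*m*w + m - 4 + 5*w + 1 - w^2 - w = -8*m^2 + m*(9*w - 11) - w^2 + 4*w - 3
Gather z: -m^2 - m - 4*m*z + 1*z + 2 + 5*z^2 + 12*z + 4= -m^2 - m + 5*z^2 + z*(13 - 4*m) + 6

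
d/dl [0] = 0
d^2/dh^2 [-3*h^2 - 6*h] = -6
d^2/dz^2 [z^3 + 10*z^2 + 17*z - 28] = 6*z + 20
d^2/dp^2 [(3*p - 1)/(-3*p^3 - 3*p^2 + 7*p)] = 2*(-81*p^5 - 27*p^4 - 18*p^3 - 36*p^2 - 63*p + 49)/(p^3*(27*p^6 + 81*p^5 - 108*p^4 - 351*p^3 + 252*p^2 + 441*p - 343))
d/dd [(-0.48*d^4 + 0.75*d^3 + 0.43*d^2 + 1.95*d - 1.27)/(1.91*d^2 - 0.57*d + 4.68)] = (-1.8336*d^5 + 2.2533*d^4 - 9.8406*d^3 + 6.5604*d^2 + 8.8762*d + 8.4021)/(3.6481*d^4 - 2.1774*d^3 + 18.2025*d^2 - 5.3352*d + 21.9024)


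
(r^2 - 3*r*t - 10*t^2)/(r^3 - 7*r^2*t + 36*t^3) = (r - 5*t)/(r^2 - 9*r*t + 18*t^2)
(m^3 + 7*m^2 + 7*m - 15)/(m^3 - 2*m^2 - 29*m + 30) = (m + 3)/(m - 6)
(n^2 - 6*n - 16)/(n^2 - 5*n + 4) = (n^2 - 6*n - 16)/(n^2 - 5*n + 4)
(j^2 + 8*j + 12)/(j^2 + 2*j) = (j + 6)/j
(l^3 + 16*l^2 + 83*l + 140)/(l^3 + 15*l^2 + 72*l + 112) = (l + 5)/(l + 4)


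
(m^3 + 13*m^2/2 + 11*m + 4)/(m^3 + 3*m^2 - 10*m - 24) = (m + 1/2)/(m - 3)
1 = 1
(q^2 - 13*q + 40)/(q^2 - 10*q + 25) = (q - 8)/(q - 5)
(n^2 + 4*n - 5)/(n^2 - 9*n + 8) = (n + 5)/(n - 8)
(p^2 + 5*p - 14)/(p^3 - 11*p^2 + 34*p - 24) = (p^2 + 5*p - 14)/(p^3 - 11*p^2 + 34*p - 24)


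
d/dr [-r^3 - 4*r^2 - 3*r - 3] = -3*r^2 - 8*r - 3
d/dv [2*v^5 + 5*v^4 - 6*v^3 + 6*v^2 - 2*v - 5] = 10*v^4 + 20*v^3 - 18*v^2 + 12*v - 2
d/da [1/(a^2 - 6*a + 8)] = 2*(3 - a)/(a^2 - 6*a + 8)^2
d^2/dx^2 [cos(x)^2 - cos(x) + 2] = cos(x) - 2*cos(2*x)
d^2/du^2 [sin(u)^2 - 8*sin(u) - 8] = 8*sin(u) + 2*cos(2*u)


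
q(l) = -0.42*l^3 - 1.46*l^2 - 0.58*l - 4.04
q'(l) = -1.26*l^2 - 2.92*l - 0.58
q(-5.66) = 28.63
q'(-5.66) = -24.42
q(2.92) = -28.64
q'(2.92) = -19.85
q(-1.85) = -5.30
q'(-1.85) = 0.51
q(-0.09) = -4.00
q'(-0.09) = -0.33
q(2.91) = -28.44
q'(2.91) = -19.75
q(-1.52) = -5.06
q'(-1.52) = 0.95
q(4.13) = -60.93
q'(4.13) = -34.13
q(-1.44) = -4.98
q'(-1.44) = 1.01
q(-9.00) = 189.10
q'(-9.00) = -76.36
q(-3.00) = -4.10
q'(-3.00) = -3.16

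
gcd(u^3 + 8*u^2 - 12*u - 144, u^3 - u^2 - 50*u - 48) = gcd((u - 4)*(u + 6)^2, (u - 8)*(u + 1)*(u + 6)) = u + 6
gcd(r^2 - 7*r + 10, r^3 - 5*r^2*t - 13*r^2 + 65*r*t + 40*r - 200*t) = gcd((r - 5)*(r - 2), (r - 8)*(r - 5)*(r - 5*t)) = r - 5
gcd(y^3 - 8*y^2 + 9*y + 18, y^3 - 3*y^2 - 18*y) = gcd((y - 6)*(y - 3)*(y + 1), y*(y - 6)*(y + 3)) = y - 6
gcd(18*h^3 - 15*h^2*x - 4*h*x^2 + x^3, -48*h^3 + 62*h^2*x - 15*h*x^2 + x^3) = 6*h^2 - 7*h*x + x^2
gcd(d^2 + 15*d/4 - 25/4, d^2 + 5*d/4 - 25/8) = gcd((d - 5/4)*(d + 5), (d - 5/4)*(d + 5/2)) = d - 5/4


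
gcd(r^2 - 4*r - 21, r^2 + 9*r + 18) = r + 3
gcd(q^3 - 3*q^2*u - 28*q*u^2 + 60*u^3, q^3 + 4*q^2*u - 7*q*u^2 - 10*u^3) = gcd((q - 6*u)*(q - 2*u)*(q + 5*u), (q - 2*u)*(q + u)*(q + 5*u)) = q^2 + 3*q*u - 10*u^2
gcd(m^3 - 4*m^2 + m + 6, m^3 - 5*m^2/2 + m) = m - 2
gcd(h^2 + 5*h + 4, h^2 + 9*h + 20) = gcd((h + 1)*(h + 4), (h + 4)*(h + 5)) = h + 4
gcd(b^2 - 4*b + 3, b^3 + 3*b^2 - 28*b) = 1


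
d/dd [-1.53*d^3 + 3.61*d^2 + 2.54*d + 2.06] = -4.59*d^2 + 7.22*d + 2.54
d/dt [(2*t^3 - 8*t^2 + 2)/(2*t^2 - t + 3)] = 2*(2*t^4 - 2*t^3 + 13*t^2 - 28*t + 1)/(4*t^4 - 4*t^3 + 13*t^2 - 6*t + 9)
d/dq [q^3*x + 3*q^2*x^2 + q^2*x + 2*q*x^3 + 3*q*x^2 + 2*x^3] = x*(3*q^2 + 6*q*x + 2*q + 2*x^2 + 3*x)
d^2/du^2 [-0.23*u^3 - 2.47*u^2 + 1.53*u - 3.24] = -1.38*u - 4.94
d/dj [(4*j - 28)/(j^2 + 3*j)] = 4*(-j^2 + 14*j + 21)/(j^2*(j^2 + 6*j + 9))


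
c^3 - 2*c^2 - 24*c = c*(c - 6)*(c + 4)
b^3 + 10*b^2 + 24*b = b*(b + 4)*(b + 6)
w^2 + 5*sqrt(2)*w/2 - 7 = (w - sqrt(2))*(w + 7*sqrt(2)/2)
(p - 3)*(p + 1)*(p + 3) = p^3 + p^2 - 9*p - 9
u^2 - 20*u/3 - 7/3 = (u - 7)*(u + 1/3)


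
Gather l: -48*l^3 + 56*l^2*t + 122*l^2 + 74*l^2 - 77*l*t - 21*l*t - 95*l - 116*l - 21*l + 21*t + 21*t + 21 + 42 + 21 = -48*l^3 + l^2*(56*t + 196) + l*(-98*t - 232) + 42*t + 84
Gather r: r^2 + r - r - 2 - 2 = r^2 - 4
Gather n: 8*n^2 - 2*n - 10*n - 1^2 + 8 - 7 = 8*n^2 - 12*n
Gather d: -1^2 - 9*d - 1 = -9*d - 2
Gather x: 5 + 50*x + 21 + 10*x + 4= 60*x + 30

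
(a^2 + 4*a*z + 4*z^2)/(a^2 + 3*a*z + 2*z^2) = (a + 2*z)/(a + z)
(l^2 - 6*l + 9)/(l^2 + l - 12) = (l - 3)/(l + 4)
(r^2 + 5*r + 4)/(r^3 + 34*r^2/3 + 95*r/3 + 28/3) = 3*(r + 1)/(3*r^2 + 22*r + 7)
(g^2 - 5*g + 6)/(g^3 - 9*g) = (g - 2)/(g*(g + 3))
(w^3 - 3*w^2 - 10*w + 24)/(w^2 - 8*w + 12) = (w^2 - w - 12)/(w - 6)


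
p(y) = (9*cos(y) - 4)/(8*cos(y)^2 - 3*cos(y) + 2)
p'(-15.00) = -0.69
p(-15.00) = -1.22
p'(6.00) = 0.01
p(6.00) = 0.71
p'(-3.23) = 0.07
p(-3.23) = -1.00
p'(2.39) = 0.76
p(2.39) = -1.25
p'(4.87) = 4.73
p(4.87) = -1.50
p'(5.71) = 0.18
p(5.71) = 0.69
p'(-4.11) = 1.12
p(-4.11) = -1.45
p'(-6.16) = 0.00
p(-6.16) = 0.71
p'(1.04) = -2.68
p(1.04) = 0.22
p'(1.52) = -2.59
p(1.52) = -1.90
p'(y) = (16*sin(y)*cos(y) - 3*sin(y))*(9*cos(y) - 4)/(8*cos(y)^2 - 3*cos(y) + 2)^2 - 9*sin(y)/(8*cos(y)^2 - 3*cos(y) + 2)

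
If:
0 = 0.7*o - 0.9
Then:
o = 1.29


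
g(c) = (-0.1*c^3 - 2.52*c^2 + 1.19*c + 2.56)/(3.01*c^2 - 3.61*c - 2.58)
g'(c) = (3.61 - 6.02*c)*(-0.1*c^3 - 2.52*c^2 + 1.19*c + 2.56)/(3.01*c^2 - 3.61*c - 2.58)^2 + (-0.3*c^2 - 5.04*c + 1.19)/(3.01*c^2 - 3.61*c - 2.58) = (-0.301*c^4 + 0.722*c^3 + 6.2893*c^2 - 2.408*c + 6.1714)/(9.0601*c^4 - 21.7322*c^3 - 2.4995*c^2 + 18.6276*c + 6.6564)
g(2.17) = -2.06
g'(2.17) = 2.21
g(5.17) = -1.22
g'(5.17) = 0.01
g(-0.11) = -1.12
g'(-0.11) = 1.41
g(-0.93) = -0.19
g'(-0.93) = 1.14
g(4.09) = -1.26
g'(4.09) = 0.06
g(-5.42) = -0.59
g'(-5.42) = -0.02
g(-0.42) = -3.05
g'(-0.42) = 28.99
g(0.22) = -0.84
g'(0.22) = 0.57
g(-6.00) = -0.58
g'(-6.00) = -0.02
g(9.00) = -1.26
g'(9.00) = -0.02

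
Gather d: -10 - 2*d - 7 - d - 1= -3*d - 18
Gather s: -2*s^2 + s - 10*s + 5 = -2*s^2 - 9*s + 5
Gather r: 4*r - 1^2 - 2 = 4*r - 3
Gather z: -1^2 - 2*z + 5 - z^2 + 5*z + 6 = -z^2 + 3*z + 10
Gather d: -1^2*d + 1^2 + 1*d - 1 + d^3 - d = d^3 - d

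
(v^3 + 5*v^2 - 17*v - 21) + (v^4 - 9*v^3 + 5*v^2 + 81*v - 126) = v^4 - 8*v^3 + 10*v^2 + 64*v - 147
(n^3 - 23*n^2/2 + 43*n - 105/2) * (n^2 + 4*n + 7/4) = n^5 - 15*n^4/2 - 5*n^3/4 + 795*n^2/8 - 539*n/4 - 735/8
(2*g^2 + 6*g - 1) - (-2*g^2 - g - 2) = 4*g^2 + 7*g + 1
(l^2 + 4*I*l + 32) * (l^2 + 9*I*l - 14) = l^4 + 13*I*l^3 - 18*l^2 + 232*I*l - 448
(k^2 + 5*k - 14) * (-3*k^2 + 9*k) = -3*k^4 - 6*k^3 + 87*k^2 - 126*k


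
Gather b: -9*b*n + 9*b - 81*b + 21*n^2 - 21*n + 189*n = b*(-9*n - 72) + 21*n^2 + 168*n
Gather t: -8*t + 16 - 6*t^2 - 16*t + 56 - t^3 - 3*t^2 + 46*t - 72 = -t^3 - 9*t^2 + 22*t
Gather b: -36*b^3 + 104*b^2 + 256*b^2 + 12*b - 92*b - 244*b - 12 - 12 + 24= -36*b^3 + 360*b^2 - 324*b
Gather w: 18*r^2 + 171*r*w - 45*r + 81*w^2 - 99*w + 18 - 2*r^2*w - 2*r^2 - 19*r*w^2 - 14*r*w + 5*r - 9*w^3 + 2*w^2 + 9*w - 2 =16*r^2 - 40*r - 9*w^3 + w^2*(83 - 19*r) + w*(-2*r^2 + 157*r - 90) + 16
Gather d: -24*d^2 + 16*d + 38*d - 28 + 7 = -24*d^2 + 54*d - 21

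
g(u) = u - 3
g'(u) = 1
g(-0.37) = -3.37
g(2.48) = -0.52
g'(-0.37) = 1.00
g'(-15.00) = 1.00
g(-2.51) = -5.51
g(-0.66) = -3.66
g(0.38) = -2.62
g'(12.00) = 1.00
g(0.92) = -2.08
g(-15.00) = -18.00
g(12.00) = 9.00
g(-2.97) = -5.97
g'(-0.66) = 1.00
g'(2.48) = 1.00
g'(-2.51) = 1.00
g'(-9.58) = 1.00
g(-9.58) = -12.58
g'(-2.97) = 1.00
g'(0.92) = 1.00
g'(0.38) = 1.00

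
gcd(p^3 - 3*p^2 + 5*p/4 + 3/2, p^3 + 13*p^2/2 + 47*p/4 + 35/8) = p + 1/2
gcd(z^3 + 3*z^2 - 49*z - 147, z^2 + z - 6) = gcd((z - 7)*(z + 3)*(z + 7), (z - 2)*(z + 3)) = z + 3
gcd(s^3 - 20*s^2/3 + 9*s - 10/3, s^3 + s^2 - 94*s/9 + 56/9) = s - 2/3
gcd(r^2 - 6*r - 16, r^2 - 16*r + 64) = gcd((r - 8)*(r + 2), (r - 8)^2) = r - 8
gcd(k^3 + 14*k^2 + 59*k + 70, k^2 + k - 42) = k + 7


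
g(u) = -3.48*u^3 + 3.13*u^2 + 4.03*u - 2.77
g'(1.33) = -6.11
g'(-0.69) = -5.26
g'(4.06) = -142.64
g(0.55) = -0.19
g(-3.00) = 107.27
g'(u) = -10.44*u^2 + 6.26*u + 4.03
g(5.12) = -367.16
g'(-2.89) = -101.26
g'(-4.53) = -238.57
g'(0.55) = 4.31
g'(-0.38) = 0.14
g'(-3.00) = -108.71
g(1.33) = -0.06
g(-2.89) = 95.72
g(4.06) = -167.71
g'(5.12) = -237.60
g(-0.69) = -2.92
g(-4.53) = 366.70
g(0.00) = -2.77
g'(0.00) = 4.03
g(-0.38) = -3.66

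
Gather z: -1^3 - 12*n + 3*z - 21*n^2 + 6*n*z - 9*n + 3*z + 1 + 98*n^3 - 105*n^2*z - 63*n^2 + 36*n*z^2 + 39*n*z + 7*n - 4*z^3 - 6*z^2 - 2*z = 98*n^3 - 84*n^2 - 14*n - 4*z^3 + z^2*(36*n - 6) + z*(-105*n^2 + 45*n + 4)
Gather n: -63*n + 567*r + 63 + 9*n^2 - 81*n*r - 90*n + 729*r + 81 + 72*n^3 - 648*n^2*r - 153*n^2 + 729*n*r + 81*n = 72*n^3 + n^2*(-648*r - 144) + n*(648*r - 72) + 1296*r + 144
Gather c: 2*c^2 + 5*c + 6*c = 2*c^2 + 11*c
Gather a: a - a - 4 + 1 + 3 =0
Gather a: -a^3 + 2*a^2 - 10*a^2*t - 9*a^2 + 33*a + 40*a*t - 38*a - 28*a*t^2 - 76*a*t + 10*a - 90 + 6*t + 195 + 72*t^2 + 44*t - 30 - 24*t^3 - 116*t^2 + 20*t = -a^3 + a^2*(-10*t - 7) + a*(-28*t^2 - 36*t + 5) - 24*t^3 - 44*t^2 + 70*t + 75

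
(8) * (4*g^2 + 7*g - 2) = 32*g^2 + 56*g - 16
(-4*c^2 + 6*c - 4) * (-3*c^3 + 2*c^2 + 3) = 12*c^5 - 26*c^4 + 24*c^3 - 20*c^2 + 18*c - 12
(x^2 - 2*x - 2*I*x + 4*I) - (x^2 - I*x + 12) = -2*x - I*x - 12 + 4*I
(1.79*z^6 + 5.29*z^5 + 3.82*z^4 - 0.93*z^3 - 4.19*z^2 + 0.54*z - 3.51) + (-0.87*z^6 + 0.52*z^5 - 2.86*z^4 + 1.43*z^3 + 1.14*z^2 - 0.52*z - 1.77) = 0.92*z^6 + 5.81*z^5 + 0.96*z^4 + 0.5*z^3 - 3.05*z^2 + 0.02*z - 5.28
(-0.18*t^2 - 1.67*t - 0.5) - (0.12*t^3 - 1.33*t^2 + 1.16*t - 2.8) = -0.12*t^3 + 1.15*t^2 - 2.83*t + 2.3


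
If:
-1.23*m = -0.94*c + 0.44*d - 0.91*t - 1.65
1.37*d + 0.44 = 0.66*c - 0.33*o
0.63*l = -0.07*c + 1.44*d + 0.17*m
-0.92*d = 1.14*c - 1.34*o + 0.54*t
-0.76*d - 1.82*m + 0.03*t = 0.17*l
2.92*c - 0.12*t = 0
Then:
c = -0.07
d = -0.15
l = -0.31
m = 0.06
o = -0.86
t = -1.73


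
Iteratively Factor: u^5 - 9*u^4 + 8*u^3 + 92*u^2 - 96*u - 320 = (u + 2)*(u^4 - 11*u^3 + 30*u^2 + 32*u - 160) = (u - 4)*(u + 2)*(u^3 - 7*u^2 + 2*u + 40) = (u - 4)^2*(u + 2)*(u^2 - 3*u - 10) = (u - 5)*(u - 4)^2*(u + 2)*(u + 2)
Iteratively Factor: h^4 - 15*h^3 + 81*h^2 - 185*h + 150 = (h - 5)*(h^3 - 10*h^2 + 31*h - 30) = (h - 5)^2*(h^2 - 5*h + 6) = (h - 5)^2*(h - 2)*(h - 3)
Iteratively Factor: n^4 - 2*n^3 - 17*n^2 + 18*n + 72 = (n + 2)*(n^3 - 4*n^2 - 9*n + 36) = (n - 3)*(n + 2)*(n^2 - n - 12) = (n - 3)*(n + 2)*(n + 3)*(n - 4)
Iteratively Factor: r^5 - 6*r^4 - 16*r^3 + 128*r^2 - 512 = (r - 4)*(r^4 - 2*r^3 - 24*r^2 + 32*r + 128) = (r - 4)*(r + 2)*(r^3 - 4*r^2 - 16*r + 64) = (r - 4)*(r + 2)*(r + 4)*(r^2 - 8*r + 16) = (r - 4)^2*(r + 2)*(r + 4)*(r - 4)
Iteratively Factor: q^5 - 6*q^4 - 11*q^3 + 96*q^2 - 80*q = (q - 5)*(q^4 - q^3 - 16*q^2 + 16*q) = (q - 5)*(q + 4)*(q^3 - 5*q^2 + 4*q) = (q - 5)*(q - 1)*(q + 4)*(q^2 - 4*q) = q*(q - 5)*(q - 1)*(q + 4)*(q - 4)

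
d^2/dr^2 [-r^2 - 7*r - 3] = -2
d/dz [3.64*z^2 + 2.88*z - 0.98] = 7.28*z + 2.88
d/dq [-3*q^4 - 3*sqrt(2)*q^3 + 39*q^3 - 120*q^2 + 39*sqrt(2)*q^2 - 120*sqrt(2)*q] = -12*q^3 - 9*sqrt(2)*q^2 + 117*q^2 - 240*q + 78*sqrt(2)*q - 120*sqrt(2)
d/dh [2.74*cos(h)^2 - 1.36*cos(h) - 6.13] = (1.36 - 5.48*cos(h))*sin(h)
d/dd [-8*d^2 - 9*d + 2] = -16*d - 9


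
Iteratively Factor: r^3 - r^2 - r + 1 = (r + 1)*(r^2 - 2*r + 1) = (r - 1)*(r + 1)*(r - 1)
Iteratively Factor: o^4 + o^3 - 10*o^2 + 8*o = (o - 2)*(o^3 + 3*o^2 - 4*o) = (o - 2)*(o - 1)*(o^2 + 4*o) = o*(o - 2)*(o - 1)*(o + 4)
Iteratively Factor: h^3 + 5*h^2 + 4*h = (h + 1)*(h^2 + 4*h) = (h + 1)*(h + 4)*(h)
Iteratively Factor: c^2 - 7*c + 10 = (c - 5)*(c - 2)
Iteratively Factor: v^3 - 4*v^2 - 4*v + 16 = (v - 4)*(v^2 - 4) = (v - 4)*(v - 2)*(v + 2)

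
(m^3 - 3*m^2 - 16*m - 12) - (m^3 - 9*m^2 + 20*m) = 6*m^2 - 36*m - 12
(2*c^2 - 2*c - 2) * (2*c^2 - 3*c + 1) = 4*c^4 - 10*c^3 + 4*c^2 + 4*c - 2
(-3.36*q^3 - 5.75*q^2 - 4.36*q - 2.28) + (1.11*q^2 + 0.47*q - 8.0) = -3.36*q^3 - 4.64*q^2 - 3.89*q - 10.28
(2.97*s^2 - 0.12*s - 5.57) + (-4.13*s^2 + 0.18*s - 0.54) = -1.16*s^2 + 0.06*s - 6.11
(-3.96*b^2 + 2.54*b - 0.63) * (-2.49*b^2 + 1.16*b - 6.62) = 9.8604*b^4 - 10.9182*b^3 + 30.7303*b^2 - 17.5456*b + 4.1706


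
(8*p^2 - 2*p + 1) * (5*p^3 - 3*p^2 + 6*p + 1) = 40*p^5 - 34*p^4 + 59*p^3 - 7*p^2 + 4*p + 1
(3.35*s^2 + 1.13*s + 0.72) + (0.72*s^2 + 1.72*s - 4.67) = 4.07*s^2 + 2.85*s - 3.95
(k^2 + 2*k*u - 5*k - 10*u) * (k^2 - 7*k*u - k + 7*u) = k^4 - 5*k^3*u - 6*k^3 - 14*k^2*u^2 + 30*k^2*u + 5*k^2 + 84*k*u^2 - 25*k*u - 70*u^2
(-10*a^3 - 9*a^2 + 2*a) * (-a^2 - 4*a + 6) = 10*a^5 + 49*a^4 - 26*a^3 - 62*a^2 + 12*a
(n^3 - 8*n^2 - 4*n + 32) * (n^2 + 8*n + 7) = n^5 - 61*n^3 - 56*n^2 + 228*n + 224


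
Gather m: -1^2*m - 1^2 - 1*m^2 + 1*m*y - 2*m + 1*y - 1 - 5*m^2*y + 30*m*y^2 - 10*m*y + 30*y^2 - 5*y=m^2*(-5*y - 1) + m*(30*y^2 - 9*y - 3) + 30*y^2 - 4*y - 2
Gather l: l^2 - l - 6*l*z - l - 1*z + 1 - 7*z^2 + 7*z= l^2 + l*(-6*z - 2) - 7*z^2 + 6*z + 1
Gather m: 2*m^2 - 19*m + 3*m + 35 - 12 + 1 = 2*m^2 - 16*m + 24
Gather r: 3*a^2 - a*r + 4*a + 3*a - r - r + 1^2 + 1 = 3*a^2 + 7*a + r*(-a - 2) + 2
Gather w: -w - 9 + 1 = -w - 8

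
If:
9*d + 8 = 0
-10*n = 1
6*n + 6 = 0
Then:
No Solution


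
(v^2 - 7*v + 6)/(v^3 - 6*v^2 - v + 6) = 1/(v + 1)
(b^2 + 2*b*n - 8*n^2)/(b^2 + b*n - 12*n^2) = (b - 2*n)/(b - 3*n)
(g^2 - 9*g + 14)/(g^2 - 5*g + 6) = (g - 7)/(g - 3)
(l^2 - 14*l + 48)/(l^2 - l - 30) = (l - 8)/(l + 5)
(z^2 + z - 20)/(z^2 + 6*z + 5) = (z - 4)/(z + 1)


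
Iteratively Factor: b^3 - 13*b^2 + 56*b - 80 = (b - 4)*(b^2 - 9*b + 20) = (b - 4)^2*(b - 5)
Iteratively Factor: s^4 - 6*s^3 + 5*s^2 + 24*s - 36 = (s - 2)*(s^3 - 4*s^2 - 3*s + 18) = (s - 2)*(s + 2)*(s^2 - 6*s + 9) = (s - 3)*(s - 2)*(s + 2)*(s - 3)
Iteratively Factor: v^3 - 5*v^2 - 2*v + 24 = (v + 2)*(v^2 - 7*v + 12) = (v - 3)*(v + 2)*(v - 4)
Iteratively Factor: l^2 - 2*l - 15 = (l + 3)*(l - 5)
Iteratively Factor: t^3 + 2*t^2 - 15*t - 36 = (t + 3)*(t^2 - t - 12) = (t + 3)^2*(t - 4)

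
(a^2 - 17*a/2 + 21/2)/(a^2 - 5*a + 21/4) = 2*(a - 7)/(2*a - 7)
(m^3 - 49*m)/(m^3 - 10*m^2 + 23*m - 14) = m*(m + 7)/(m^2 - 3*m + 2)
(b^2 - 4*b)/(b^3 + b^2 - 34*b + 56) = b/(b^2 + 5*b - 14)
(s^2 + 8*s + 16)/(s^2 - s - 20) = (s + 4)/(s - 5)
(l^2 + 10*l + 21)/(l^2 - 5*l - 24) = (l + 7)/(l - 8)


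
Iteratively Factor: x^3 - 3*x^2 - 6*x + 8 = (x + 2)*(x^2 - 5*x + 4) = (x - 1)*(x + 2)*(x - 4)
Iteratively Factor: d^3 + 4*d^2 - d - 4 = (d + 4)*(d^2 - 1) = (d + 1)*(d + 4)*(d - 1)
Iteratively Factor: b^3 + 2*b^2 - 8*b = (b + 4)*(b^2 - 2*b) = b*(b + 4)*(b - 2)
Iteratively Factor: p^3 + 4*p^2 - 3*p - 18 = (p + 3)*(p^2 + p - 6) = (p - 2)*(p + 3)*(p + 3)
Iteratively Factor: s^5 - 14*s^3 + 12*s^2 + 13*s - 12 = (s - 1)*(s^4 + s^3 - 13*s^2 - s + 12) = (s - 1)*(s + 4)*(s^3 - 3*s^2 - s + 3) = (s - 1)*(s + 1)*(s + 4)*(s^2 - 4*s + 3) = (s - 3)*(s - 1)*(s + 1)*(s + 4)*(s - 1)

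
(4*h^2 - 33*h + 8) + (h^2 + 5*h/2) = 5*h^2 - 61*h/2 + 8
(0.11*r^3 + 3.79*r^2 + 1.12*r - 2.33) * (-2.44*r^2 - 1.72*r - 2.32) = -0.2684*r^5 - 9.4368*r^4 - 9.5068*r^3 - 5.034*r^2 + 1.4092*r + 5.4056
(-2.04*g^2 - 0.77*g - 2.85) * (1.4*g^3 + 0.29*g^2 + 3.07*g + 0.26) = -2.856*g^5 - 1.6696*g^4 - 10.4761*g^3 - 3.7208*g^2 - 8.9497*g - 0.741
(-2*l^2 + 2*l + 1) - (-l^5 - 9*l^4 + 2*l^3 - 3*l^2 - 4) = l^5 + 9*l^4 - 2*l^3 + l^2 + 2*l + 5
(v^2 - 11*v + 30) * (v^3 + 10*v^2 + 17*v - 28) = v^5 - v^4 - 63*v^3 + 85*v^2 + 818*v - 840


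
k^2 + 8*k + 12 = (k + 2)*(k + 6)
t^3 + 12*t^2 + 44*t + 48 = (t + 2)*(t + 4)*(t + 6)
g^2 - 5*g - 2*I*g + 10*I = (g - 5)*(g - 2*I)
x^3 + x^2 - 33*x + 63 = (x - 3)^2*(x + 7)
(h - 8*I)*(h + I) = h^2 - 7*I*h + 8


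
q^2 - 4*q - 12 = (q - 6)*(q + 2)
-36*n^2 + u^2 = (-6*n + u)*(6*n + u)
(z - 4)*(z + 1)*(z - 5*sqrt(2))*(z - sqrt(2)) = z^4 - 6*sqrt(2)*z^3 - 3*z^3 + 6*z^2 + 18*sqrt(2)*z^2 - 30*z + 24*sqrt(2)*z - 40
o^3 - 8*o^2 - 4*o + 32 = (o - 8)*(o - 2)*(o + 2)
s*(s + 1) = s^2 + s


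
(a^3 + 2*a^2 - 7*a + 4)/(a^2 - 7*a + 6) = (a^2 + 3*a - 4)/(a - 6)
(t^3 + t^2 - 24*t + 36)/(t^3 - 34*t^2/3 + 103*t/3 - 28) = 3*(t^2 + 4*t - 12)/(3*t^2 - 25*t + 28)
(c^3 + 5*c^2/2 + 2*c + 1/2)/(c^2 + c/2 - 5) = (2*c^3 + 5*c^2 + 4*c + 1)/(2*c^2 + c - 10)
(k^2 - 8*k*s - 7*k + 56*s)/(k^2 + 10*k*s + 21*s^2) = (k^2 - 8*k*s - 7*k + 56*s)/(k^2 + 10*k*s + 21*s^2)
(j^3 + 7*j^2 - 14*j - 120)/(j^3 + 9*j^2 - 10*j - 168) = (j + 5)/(j + 7)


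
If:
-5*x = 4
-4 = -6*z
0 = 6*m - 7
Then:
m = 7/6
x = -4/5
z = 2/3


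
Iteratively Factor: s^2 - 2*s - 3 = (s + 1)*(s - 3)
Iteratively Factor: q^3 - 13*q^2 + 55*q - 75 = (q - 3)*(q^2 - 10*q + 25) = (q - 5)*(q - 3)*(q - 5)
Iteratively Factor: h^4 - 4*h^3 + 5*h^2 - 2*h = (h - 1)*(h^3 - 3*h^2 + 2*h) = (h - 1)^2*(h^2 - 2*h) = h*(h - 1)^2*(h - 2)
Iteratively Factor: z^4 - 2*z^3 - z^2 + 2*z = (z - 2)*(z^3 - z) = (z - 2)*(z + 1)*(z^2 - z) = (z - 2)*(z - 1)*(z + 1)*(z)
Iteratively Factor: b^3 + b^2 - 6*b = (b)*(b^2 + b - 6) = b*(b - 2)*(b + 3)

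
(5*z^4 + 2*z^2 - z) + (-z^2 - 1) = 5*z^4 + z^2 - z - 1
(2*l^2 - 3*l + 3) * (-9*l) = -18*l^3 + 27*l^2 - 27*l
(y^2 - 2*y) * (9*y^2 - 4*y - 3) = 9*y^4 - 22*y^3 + 5*y^2 + 6*y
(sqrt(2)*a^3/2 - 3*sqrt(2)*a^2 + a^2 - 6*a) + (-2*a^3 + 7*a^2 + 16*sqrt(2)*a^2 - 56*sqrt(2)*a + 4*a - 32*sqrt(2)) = -2*a^3 + sqrt(2)*a^3/2 + 8*a^2 + 13*sqrt(2)*a^2 - 56*sqrt(2)*a - 2*a - 32*sqrt(2)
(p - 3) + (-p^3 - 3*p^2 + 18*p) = -p^3 - 3*p^2 + 19*p - 3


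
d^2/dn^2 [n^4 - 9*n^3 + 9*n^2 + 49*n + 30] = 12*n^2 - 54*n + 18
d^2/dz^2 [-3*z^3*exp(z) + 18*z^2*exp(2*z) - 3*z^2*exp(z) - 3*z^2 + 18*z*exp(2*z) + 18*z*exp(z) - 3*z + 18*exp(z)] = -3*z^3*exp(z) + 72*z^2*exp(2*z) - 21*z^2*exp(z) + 216*z*exp(2*z) - 12*z*exp(z) + 108*exp(2*z) + 48*exp(z) - 6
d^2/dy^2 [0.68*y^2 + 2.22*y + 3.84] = 1.36000000000000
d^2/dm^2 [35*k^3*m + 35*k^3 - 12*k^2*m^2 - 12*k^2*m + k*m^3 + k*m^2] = 2*k*(-12*k + 3*m + 1)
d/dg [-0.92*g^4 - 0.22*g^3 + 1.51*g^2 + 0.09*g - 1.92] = -3.68*g^3 - 0.66*g^2 + 3.02*g + 0.09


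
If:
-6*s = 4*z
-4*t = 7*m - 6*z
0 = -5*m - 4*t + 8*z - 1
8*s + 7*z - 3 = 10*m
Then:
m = -13/70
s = -16/35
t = 379/280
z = 24/35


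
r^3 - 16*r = r*(r - 4)*(r + 4)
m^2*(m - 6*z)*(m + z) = m^4 - 5*m^3*z - 6*m^2*z^2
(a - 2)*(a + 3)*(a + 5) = a^3 + 6*a^2 - a - 30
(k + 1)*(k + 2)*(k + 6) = k^3 + 9*k^2 + 20*k + 12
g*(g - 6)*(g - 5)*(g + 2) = g^4 - 9*g^3 + 8*g^2 + 60*g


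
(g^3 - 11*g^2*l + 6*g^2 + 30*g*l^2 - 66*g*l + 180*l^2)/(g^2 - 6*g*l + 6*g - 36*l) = g - 5*l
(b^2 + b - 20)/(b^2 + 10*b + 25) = (b - 4)/(b + 5)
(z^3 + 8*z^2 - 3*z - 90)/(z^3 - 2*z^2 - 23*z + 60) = (z + 6)/(z - 4)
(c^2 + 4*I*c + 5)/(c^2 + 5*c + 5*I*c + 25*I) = (c - I)/(c + 5)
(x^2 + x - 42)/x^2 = (x^2 + x - 42)/x^2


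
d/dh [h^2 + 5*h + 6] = 2*h + 5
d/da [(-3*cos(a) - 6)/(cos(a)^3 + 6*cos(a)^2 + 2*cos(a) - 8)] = -3*(51*cos(a)/2 + 6*cos(2*a) + cos(3*a)/2 + 18)*sin(a)/(cos(a)^3 + 6*cos(a)^2 + 2*cos(a) - 8)^2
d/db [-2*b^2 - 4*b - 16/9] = -4*b - 4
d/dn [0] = 0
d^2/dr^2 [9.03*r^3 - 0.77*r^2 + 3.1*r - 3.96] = 54.18*r - 1.54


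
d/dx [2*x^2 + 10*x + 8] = 4*x + 10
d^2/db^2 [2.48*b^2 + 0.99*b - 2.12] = 4.96000000000000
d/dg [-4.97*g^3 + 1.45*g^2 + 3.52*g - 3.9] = -14.91*g^2 + 2.9*g + 3.52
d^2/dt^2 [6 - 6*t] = 0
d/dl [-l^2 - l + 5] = -2*l - 1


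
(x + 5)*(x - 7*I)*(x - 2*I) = x^3 + 5*x^2 - 9*I*x^2 - 14*x - 45*I*x - 70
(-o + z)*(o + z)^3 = -o^4 - 2*o^3*z + 2*o*z^3 + z^4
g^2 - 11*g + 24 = (g - 8)*(g - 3)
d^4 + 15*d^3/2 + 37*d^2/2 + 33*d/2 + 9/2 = (d + 1/2)*(d + 1)*(d + 3)^2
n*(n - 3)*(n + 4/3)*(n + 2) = n^4 + n^3/3 - 22*n^2/3 - 8*n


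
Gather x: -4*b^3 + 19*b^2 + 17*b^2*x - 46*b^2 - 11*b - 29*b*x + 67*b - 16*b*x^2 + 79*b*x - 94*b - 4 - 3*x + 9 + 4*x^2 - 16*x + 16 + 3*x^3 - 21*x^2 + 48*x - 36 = -4*b^3 - 27*b^2 - 38*b + 3*x^3 + x^2*(-16*b - 17) + x*(17*b^2 + 50*b + 29) - 15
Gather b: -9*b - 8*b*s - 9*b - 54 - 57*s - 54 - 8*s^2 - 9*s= b*(-8*s - 18) - 8*s^2 - 66*s - 108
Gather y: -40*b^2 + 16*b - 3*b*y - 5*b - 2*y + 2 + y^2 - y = -40*b^2 + 11*b + y^2 + y*(-3*b - 3) + 2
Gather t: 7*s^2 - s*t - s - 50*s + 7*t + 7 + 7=7*s^2 - 51*s + t*(7 - s) + 14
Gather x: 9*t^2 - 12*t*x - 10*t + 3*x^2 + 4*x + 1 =9*t^2 - 10*t + 3*x^2 + x*(4 - 12*t) + 1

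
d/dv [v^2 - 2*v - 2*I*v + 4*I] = 2*v - 2 - 2*I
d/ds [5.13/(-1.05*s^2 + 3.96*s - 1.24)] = (10.773*s - 20.3148)/(1.05*s^2 - 3.96*s + 1.24)^2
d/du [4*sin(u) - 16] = 4*cos(u)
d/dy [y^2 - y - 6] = 2*y - 1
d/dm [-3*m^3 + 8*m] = 8 - 9*m^2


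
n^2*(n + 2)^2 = n^4 + 4*n^3 + 4*n^2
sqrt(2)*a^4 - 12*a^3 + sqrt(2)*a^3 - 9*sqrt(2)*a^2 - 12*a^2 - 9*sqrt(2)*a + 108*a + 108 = (a - 3)*(a + 3)*(a - 6*sqrt(2))*(sqrt(2)*a + sqrt(2))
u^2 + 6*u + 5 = (u + 1)*(u + 5)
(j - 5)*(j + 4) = j^2 - j - 20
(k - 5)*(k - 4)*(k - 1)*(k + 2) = k^4 - 8*k^3 + 9*k^2 + 38*k - 40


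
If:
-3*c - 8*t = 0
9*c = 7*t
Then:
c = 0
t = 0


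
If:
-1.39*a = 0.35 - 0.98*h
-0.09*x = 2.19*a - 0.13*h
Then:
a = 0.0231493258712796 - 0.0448740778427881*x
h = 0.389977105062325 - 0.0636479267361994*x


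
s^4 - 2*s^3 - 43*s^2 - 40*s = s*(s - 8)*(s + 1)*(s + 5)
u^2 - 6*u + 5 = (u - 5)*(u - 1)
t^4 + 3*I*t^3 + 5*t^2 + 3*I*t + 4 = (t - I)^2*(t + I)*(t + 4*I)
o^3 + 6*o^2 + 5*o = o*(o + 1)*(o + 5)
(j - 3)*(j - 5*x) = j^2 - 5*j*x - 3*j + 15*x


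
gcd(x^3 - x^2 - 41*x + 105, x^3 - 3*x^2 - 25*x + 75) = x^2 - 8*x + 15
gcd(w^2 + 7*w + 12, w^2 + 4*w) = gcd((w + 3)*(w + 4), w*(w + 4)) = w + 4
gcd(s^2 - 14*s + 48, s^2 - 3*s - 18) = s - 6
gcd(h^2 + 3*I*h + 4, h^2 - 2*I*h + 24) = h + 4*I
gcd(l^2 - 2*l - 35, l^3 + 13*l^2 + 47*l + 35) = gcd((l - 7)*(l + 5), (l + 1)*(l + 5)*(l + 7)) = l + 5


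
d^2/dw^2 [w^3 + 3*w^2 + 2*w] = 6*w + 6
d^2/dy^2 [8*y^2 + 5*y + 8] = 16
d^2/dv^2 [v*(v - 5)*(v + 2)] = 6*v - 6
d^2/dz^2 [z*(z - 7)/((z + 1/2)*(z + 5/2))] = 40*(-32*z^3 - 12*z^2 + 84*z + 89)/(64*z^6 + 576*z^5 + 1968*z^4 + 3168*z^3 + 2460*z^2 + 900*z + 125)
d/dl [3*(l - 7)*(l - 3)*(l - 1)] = 9*l^2 - 66*l + 93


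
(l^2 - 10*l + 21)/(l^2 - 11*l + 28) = (l - 3)/(l - 4)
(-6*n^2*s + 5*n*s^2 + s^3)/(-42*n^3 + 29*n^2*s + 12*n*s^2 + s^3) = s/(7*n + s)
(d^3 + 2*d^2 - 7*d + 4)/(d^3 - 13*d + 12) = (d - 1)/(d - 3)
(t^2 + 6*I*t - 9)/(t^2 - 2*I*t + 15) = (t + 3*I)/(t - 5*I)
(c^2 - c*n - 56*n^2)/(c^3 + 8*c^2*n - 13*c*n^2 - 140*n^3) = (c - 8*n)/(c^2 + c*n - 20*n^2)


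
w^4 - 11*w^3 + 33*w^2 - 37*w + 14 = (w - 7)*(w - 2)*(w - 1)^2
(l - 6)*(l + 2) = l^2 - 4*l - 12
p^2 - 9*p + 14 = (p - 7)*(p - 2)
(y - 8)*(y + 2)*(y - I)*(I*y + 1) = I*y^4 + 2*y^3 - 6*I*y^3 - 12*y^2 - 17*I*y^2 - 32*y + 6*I*y + 16*I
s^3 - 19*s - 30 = (s - 5)*(s + 2)*(s + 3)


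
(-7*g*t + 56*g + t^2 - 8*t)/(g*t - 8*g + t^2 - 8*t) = (-7*g + t)/(g + t)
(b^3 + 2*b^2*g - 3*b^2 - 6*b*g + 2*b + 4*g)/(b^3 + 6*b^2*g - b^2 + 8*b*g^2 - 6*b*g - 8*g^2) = (b - 2)/(b + 4*g)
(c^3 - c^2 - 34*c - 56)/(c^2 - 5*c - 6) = (-c^3 + c^2 + 34*c + 56)/(-c^2 + 5*c + 6)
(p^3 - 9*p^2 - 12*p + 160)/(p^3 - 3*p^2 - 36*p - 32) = (p - 5)/(p + 1)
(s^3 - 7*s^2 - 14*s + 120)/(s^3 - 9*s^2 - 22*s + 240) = (s^2 - s - 20)/(s^2 - 3*s - 40)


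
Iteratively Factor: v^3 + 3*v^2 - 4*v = (v + 4)*(v^2 - v) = v*(v + 4)*(v - 1)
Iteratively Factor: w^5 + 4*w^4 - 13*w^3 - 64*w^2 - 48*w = (w + 3)*(w^4 + w^3 - 16*w^2 - 16*w) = (w + 1)*(w + 3)*(w^3 - 16*w) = (w + 1)*(w + 3)*(w + 4)*(w^2 - 4*w) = (w - 4)*(w + 1)*(w + 3)*(w + 4)*(w)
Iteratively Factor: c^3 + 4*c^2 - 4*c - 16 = (c - 2)*(c^2 + 6*c + 8) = (c - 2)*(c + 4)*(c + 2)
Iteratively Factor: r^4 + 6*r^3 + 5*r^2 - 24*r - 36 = (r - 2)*(r^3 + 8*r^2 + 21*r + 18) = (r - 2)*(r + 3)*(r^2 + 5*r + 6) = (r - 2)*(r + 2)*(r + 3)*(r + 3)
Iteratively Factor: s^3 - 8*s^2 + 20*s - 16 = (s - 2)*(s^2 - 6*s + 8) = (s - 2)^2*(s - 4)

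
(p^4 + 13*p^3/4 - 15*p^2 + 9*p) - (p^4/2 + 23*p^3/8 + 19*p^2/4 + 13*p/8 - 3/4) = p^4/2 + 3*p^3/8 - 79*p^2/4 + 59*p/8 + 3/4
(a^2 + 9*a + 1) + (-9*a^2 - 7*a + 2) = -8*a^2 + 2*a + 3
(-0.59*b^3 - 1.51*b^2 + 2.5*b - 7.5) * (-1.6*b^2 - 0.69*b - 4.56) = 0.944*b^5 + 2.8231*b^4 - 0.2677*b^3 + 17.1606*b^2 - 6.225*b + 34.2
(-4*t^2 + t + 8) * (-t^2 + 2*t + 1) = 4*t^4 - 9*t^3 - 10*t^2 + 17*t + 8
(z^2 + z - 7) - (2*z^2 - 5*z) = -z^2 + 6*z - 7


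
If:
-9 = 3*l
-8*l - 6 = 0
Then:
No Solution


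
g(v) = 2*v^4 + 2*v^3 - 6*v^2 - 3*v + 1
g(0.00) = 1.00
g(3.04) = 163.43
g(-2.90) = 51.92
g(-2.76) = 37.58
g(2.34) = 46.72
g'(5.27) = 1271.30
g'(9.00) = 6207.00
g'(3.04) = 240.73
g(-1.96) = -1.71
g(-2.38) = 11.36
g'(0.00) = -3.00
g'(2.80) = 186.06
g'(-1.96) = -16.67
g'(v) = 8*v^3 + 6*v^2 - 12*v - 3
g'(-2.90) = -112.85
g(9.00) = 14068.00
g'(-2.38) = -48.30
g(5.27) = 1653.95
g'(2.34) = 104.28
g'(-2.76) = -92.37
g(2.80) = 112.40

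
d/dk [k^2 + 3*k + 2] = 2*k + 3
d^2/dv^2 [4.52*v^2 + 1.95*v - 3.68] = 9.04000000000000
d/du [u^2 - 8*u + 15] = 2*u - 8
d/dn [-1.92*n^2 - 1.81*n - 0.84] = -3.84*n - 1.81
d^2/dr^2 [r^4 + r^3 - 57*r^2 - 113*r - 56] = 12*r^2 + 6*r - 114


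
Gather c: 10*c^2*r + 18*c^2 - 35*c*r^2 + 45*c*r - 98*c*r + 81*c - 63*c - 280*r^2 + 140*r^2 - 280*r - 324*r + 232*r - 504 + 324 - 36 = c^2*(10*r + 18) + c*(-35*r^2 - 53*r + 18) - 140*r^2 - 372*r - 216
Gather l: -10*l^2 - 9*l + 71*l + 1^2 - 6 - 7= -10*l^2 + 62*l - 12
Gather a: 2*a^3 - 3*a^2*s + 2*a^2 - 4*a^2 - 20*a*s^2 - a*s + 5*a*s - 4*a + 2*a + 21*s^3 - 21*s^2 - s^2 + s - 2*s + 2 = 2*a^3 + a^2*(-3*s - 2) + a*(-20*s^2 + 4*s - 2) + 21*s^3 - 22*s^2 - s + 2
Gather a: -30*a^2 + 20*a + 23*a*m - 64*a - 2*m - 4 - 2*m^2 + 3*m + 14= -30*a^2 + a*(23*m - 44) - 2*m^2 + m + 10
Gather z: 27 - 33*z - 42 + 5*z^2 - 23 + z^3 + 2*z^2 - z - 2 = z^3 + 7*z^2 - 34*z - 40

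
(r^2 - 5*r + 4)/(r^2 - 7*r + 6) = (r - 4)/(r - 6)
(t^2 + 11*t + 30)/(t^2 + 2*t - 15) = (t + 6)/(t - 3)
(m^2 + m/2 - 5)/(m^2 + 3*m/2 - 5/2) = (m - 2)/(m - 1)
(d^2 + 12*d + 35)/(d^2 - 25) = (d + 7)/(d - 5)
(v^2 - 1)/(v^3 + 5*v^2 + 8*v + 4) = (v - 1)/(v^2 + 4*v + 4)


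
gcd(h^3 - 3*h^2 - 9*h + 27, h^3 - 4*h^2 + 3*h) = h - 3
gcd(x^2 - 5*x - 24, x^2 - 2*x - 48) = x - 8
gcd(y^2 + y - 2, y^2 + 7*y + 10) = y + 2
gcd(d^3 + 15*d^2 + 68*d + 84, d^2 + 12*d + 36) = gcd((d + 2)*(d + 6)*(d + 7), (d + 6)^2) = d + 6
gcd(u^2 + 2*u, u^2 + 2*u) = u^2 + 2*u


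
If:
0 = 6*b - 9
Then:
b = 3/2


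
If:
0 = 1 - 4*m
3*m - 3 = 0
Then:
No Solution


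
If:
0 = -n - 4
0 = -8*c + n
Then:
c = -1/2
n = -4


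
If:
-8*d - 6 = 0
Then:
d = -3/4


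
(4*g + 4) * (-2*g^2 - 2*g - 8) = -8*g^3 - 16*g^2 - 40*g - 32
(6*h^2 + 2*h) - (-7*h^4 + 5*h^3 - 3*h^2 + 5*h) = 7*h^4 - 5*h^3 + 9*h^2 - 3*h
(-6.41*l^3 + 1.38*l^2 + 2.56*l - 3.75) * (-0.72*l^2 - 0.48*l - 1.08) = 4.6152*l^5 + 2.0832*l^4 + 4.4172*l^3 - 0.0192000000000001*l^2 - 0.9648*l + 4.05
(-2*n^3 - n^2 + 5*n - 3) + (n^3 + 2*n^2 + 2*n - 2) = -n^3 + n^2 + 7*n - 5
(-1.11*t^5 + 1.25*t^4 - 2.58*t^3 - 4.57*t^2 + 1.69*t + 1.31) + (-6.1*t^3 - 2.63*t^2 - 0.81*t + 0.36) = -1.11*t^5 + 1.25*t^4 - 8.68*t^3 - 7.2*t^2 + 0.88*t + 1.67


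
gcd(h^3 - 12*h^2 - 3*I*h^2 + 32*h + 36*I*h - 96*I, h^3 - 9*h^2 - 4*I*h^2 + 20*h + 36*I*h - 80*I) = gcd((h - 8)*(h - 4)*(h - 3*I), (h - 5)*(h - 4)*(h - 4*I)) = h - 4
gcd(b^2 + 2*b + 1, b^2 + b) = b + 1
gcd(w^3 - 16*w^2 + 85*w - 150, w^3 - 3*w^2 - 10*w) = w - 5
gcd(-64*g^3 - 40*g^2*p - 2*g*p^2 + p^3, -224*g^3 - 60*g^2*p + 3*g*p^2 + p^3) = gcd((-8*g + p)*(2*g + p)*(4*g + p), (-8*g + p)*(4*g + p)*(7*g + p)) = -32*g^2 - 4*g*p + p^2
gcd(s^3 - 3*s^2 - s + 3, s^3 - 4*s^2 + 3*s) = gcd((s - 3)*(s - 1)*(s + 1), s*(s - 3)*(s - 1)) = s^2 - 4*s + 3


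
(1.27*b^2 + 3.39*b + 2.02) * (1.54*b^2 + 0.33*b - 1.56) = 1.9558*b^4 + 5.6397*b^3 + 2.2483*b^2 - 4.6218*b - 3.1512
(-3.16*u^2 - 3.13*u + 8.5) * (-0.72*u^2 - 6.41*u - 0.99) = 2.2752*u^4 + 22.5092*u^3 + 17.0717*u^2 - 51.3863*u - 8.415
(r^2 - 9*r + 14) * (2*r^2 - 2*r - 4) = 2*r^4 - 20*r^3 + 42*r^2 + 8*r - 56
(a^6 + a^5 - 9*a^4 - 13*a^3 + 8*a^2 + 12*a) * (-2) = -2*a^6 - 2*a^5 + 18*a^4 + 26*a^3 - 16*a^2 - 24*a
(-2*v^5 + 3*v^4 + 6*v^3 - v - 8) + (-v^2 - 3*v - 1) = -2*v^5 + 3*v^4 + 6*v^3 - v^2 - 4*v - 9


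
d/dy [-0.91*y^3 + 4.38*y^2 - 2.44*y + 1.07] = -2.73*y^2 + 8.76*y - 2.44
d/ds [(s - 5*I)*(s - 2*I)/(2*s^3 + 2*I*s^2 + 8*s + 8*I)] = (-s^2 + 10*I*s - 17)/(2*(s^4 + 6*I*s^3 - 13*s^2 - 12*I*s + 4))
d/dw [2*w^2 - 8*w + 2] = 4*w - 8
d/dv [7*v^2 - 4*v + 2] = 14*v - 4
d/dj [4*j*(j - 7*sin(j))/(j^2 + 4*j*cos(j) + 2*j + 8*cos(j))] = 4*(4*j^3*sin(j) - 7*j^3*cos(j) + 15*j^2*sin(j) - 10*j^2*cos(j) - 26*j^2 + 16*j*cos(j) - 56*j - 28*sin(2*j))/((j + 2)^2*(j + 4*cos(j))^2)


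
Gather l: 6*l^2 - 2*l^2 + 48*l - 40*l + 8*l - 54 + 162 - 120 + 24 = 4*l^2 + 16*l + 12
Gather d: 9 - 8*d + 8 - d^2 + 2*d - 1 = -d^2 - 6*d + 16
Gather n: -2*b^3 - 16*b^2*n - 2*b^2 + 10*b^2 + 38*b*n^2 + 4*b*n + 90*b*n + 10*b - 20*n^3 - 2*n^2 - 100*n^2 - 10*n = -2*b^3 + 8*b^2 + 10*b - 20*n^3 + n^2*(38*b - 102) + n*(-16*b^2 + 94*b - 10)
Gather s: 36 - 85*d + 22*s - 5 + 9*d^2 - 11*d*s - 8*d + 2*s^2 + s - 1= 9*d^2 - 93*d + 2*s^2 + s*(23 - 11*d) + 30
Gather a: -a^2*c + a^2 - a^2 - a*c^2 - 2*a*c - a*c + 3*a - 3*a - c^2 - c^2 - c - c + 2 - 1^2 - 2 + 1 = -a^2*c + a*(-c^2 - 3*c) - 2*c^2 - 2*c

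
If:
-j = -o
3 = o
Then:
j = 3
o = 3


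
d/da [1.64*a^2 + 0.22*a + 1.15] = 3.28*a + 0.22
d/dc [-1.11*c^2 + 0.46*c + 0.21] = 0.46 - 2.22*c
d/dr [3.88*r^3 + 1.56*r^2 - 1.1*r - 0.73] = 11.64*r^2 + 3.12*r - 1.1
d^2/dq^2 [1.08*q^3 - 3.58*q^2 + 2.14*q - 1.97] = 6.48*q - 7.16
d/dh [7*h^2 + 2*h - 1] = 14*h + 2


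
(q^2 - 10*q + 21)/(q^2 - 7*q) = (q - 3)/q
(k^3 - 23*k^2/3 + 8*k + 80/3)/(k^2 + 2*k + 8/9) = 3*(k^2 - 9*k + 20)/(3*k + 2)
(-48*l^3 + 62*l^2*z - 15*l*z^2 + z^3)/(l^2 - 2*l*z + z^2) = (48*l^2 - 14*l*z + z^2)/(-l + z)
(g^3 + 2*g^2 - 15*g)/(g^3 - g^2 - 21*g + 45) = g/(g - 3)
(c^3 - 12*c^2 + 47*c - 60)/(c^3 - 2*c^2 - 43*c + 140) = (c - 3)/(c + 7)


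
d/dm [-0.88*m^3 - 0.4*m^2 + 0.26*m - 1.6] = -2.64*m^2 - 0.8*m + 0.26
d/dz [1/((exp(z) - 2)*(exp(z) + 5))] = (-2*exp(z) - 3)*exp(z)/(exp(4*z) + 6*exp(3*z) - 11*exp(2*z) - 60*exp(z) + 100)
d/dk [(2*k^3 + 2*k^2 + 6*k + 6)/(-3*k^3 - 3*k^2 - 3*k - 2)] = 2*(12*k^3 + 27*k^2 + 14*k + 3)/(9*k^6 + 18*k^5 + 27*k^4 + 30*k^3 + 21*k^2 + 12*k + 4)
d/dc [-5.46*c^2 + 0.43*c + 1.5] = 0.43 - 10.92*c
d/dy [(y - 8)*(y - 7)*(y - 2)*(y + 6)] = 4*y^3 - 33*y^2 - 32*y + 404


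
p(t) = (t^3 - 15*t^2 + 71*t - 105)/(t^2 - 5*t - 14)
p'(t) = (5 - 2*t)*(t^3 - 15*t^2 + 71*t - 105)/(t^2 - 5*t - 14)^2 + (3*t^2 - 30*t + 71)/(t^2 - 5*t - 14)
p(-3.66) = -34.74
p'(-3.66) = -11.70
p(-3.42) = -38.07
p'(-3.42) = -16.36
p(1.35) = 1.80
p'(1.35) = -2.12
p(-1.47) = 54.57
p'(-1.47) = -123.60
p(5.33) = 0.10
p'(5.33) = 0.35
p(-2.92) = -50.96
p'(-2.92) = -40.35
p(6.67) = 0.71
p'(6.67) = 0.53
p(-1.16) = 30.51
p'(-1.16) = -48.60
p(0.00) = 7.50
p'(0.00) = -7.75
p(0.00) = 7.50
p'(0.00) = -7.75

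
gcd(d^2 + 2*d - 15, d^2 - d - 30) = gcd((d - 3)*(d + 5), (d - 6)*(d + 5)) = d + 5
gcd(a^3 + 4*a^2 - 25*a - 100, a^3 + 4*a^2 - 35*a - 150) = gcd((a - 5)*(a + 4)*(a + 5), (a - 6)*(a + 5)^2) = a + 5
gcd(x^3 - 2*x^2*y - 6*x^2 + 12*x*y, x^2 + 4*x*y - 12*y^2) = x - 2*y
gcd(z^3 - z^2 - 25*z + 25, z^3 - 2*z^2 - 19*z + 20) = z^2 - 6*z + 5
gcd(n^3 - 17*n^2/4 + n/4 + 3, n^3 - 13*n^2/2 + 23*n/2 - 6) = n^2 - 5*n + 4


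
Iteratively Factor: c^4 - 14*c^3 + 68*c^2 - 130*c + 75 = (c - 5)*(c^3 - 9*c^2 + 23*c - 15) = (c - 5)*(c - 1)*(c^2 - 8*c + 15) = (c - 5)*(c - 3)*(c - 1)*(c - 5)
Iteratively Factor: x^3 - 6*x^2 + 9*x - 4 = (x - 4)*(x^2 - 2*x + 1) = (x - 4)*(x - 1)*(x - 1)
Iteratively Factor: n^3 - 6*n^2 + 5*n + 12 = (n - 4)*(n^2 - 2*n - 3) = (n - 4)*(n + 1)*(n - 3)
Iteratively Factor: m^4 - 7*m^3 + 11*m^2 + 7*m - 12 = (m + 1)*(m^3 - 8*m^2 + 19*m - 12) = (m - 4)*(m + 1)*(m^2 - 4*m + 3) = (m - 4)*(m - 3)*(m + 1)*(m - 1)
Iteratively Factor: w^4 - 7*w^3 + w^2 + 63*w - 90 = (w - 2)*(w^3 - 5*w^2 - 9*w + 45) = (w - 5)*(w - 2)*(w^2 - 9) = (w - 5)*(w - 2)*(w + 3)*(w - 3)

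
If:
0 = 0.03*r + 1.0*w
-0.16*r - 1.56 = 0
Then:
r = -9.75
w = 0.29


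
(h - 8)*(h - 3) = h^2 - 11*h + 24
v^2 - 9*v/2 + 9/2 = (v - 3)*(v - 3/2)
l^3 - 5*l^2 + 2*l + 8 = (l - 4)*(l - 2)*(l + 1)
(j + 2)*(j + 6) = j^2 + 8*j + 12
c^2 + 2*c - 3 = (c - 1)*(c + 3)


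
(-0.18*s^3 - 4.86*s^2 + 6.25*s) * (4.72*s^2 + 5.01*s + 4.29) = -0.8496*s^5 - 23.841*s^4 + 4.3792*s^3 + 10.4631*s^2 + 26.8125*s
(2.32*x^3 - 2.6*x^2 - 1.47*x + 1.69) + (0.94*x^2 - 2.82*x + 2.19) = 2.32*x^3 - 1.66*x^2 - 4.29*x + 3.88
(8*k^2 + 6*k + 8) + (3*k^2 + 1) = 11*k^2 + 6*k + 9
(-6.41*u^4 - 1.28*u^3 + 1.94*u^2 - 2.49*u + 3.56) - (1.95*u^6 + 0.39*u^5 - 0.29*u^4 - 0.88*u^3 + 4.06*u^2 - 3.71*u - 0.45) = -1.95*u^6 - 0.39*u^5 - 6.12*u^4 - 0.4*u^3 - 2.12*u^2 + 1.22*u + 4.01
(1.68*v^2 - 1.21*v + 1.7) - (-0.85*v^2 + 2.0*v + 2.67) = 2.53*v^2 - 3.21*v - 0.97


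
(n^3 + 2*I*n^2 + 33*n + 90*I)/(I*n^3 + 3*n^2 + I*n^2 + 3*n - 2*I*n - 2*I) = (-I*n^3 + 2*n^2 - 33*I*n + 90)/(n^3 + n^2*(1 - 3*I) - n*(2 + 3*I) - 2)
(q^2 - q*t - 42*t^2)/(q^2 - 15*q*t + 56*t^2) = (q + 6*t)/(q - 8*t)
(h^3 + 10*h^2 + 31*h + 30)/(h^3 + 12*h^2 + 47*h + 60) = (h + 2)/(h + 4)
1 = 1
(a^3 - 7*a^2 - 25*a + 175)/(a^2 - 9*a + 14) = (a^2 - 25)/(a - 2)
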